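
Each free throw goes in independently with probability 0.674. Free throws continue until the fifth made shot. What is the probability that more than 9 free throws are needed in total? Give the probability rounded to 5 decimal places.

0.13383

Needing more than 9 free throws ⇔ fewer than 5 successes in the first 9. With X ~ Binomial(9, 0.674), P(Y > 9) = P(X ≤ 4).
  k=0: C(9,0)·0.674^0·0.326^9 = 0.0000416
  k=1: C(9,1)·0.674^1·0.326^8 = 0.0007738
  k=2: C(9,2)·0.674^2·0.326^7 = 0.0063995
  k=3: C(9,3)·0.674^3·0.326^6 = 0.0308720
  k=4: C(9,4)·0.674^4·0.326^5 = 0.0957410
P(X ≤ 4) = 0.1338279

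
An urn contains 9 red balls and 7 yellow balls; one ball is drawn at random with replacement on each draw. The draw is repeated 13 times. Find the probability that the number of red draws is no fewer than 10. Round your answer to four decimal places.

X ~ Binomial(13, 0.5625); P(X ≥ 10) = Σ C(13,k) p^k (1−p)^(13−k) over k:
  k=10: C(13,10)·0.5625^10·0.4375^3 = 0.075950
  k=11: C(13,11)·0.5625^11·0.4375^2 = 0.026632
  k=12: C(13,12)·0.5625^12·0.4375^1 = 0.005707
  k=13: C(13,13)·0.5625^13·0.4375^0 = 0.000564
Total = 0.108852

0.1089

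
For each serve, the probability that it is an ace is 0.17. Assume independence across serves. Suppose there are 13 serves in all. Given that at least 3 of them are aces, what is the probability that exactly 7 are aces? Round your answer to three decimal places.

0.006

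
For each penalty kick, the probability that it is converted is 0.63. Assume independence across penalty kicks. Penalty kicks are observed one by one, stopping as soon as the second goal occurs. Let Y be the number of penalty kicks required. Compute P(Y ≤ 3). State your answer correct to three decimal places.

0.691

Finishing within 3 penalty kicks ⇔ at least 2 successes in the first 3. With X ~ Binomial(3, 0.63), P(Y ≤ 3) = 1 − P(X ≤ 1).
  k=0: C(3,0)·0.63^0·0.37^3 = 0.05065
  k=1: C(3,1)·0.63^1·0.37^2 = 0.25874
1 − 0.30939 = 0.69061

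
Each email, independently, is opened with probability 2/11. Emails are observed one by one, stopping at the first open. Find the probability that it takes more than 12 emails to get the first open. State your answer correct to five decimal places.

0.08999

Y = number of emails to the first success; geometric, p = 0.181818.
P(Y > 12) = P(first 12 all fail) = (1−p)^12 = 0.0899908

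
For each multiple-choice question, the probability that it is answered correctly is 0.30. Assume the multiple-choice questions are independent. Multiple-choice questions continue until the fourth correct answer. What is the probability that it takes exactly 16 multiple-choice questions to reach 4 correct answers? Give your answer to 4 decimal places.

Y = trial on which the fourth success occurs; negative binomial, r=4, p=0.30.
P(Y=16) = C(15,3) · p^4 · (1−p)^12
= 455 · 0.0081 · 0.013841 = 0.051012

0.0510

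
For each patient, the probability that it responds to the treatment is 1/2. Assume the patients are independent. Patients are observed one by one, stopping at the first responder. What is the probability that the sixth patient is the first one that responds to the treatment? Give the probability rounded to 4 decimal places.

Geometric (trials to first success), p = 0.50.
P(Y = 6) = (1−p)^5 · p = 0.03125 · 0.50 = 0.015625

0.0156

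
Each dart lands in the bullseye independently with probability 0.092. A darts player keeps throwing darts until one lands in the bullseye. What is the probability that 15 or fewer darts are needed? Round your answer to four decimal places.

0.7649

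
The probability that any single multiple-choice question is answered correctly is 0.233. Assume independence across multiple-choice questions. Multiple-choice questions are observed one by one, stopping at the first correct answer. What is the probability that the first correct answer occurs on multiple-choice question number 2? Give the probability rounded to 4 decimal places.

0.1787

Geometric (trials to first success), p = 0.233.
P(Y = 2) = (1−p)^1 · p = 0.767 · 0.233 = 0.178711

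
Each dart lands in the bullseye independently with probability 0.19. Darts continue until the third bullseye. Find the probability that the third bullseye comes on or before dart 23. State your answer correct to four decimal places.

0.8404

Finishing within 23 darts ⇔ at least 3 successes in the first 23. With X ~ Binomial(23, 0.19), P(Y ≤ 23) = 1 − P(X ≤ 2).
  k=0: C(23,0)·0.19^0·0.81^23 = 0.007855
  k=1: C(23,1)·0.19^1·0.81^22 = 0.042379
  k=2: C(23,2)·0.19^2·0.81^21 = 0.109349
1 − 0.159583 = 0.840417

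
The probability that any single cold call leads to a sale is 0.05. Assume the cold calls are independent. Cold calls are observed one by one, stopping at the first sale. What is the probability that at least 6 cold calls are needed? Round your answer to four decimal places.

0.7738

Y = number of cold calls to the first success; geometric, p = 0.05.
P(Y > 5) = P(first 5 all fail) = (1−p)^5 = 0.773781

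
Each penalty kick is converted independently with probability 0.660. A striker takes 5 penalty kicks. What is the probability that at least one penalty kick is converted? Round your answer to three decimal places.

P(at least one) = 1 − P(none) = 1 − (1 − 0.66)^5
= 1 − 0.00454 = 0.99546

0.995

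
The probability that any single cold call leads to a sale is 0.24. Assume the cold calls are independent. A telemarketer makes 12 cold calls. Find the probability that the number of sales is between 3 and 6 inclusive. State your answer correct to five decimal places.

0.56644

X ~ Binomial(12, 0.24); P(3 ≤ X ≤ 6) = Σ C(12,k) p^k (1−p)^(12−k) over k:
  k=3: C(12,3)·0.24^3·0.76^9 = 0.2572638
  k=4: C(12,4)·0.24^4·0.76^8 = 0.1827927
  k=5: C(12,5)·0.24^5·0.76^7 = 0.0923584
  k=6: C(12,6)·0.24^6·0.76^6 = 0.0340268
Total = 0.5664418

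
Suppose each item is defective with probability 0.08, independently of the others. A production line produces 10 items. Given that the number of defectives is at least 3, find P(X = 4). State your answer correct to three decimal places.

0.130

X ~ Binomial(10, 0.08). Want P(X=4 | X≥3) = P(X=4) / P(X≥3).
P(X=4) = C(10,4)·0.08^4·0.92^6 = 0.00522
P(X≥3) = 1 − 0.43439 − 0.37773 − 0.14781 = 0.04008
Ratio = 0.00522 / 0.04008 = 0.13015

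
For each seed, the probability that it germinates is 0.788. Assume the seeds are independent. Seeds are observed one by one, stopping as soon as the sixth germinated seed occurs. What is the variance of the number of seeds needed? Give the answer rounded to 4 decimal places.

Y = total seeds until the sixth success; negative binomial with r=6, p=0.788.
Var(Y) = r(1−p)/p² = 6·0.212 / 0.788² = 2.048494

2.0485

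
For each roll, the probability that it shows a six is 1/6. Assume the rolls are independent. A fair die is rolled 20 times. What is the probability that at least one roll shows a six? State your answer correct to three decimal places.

0.974

P(at least one) = 1 − P(none) = 1 − (1 − 0.166667)^20
= 1 − 0.02608 = 0.97392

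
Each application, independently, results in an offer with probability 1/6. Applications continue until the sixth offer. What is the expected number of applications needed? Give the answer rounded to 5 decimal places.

36.00000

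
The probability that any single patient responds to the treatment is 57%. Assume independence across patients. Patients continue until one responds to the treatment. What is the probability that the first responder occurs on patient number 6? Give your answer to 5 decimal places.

0.00838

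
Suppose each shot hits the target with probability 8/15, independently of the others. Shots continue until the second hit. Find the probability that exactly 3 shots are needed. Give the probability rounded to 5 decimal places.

0.26548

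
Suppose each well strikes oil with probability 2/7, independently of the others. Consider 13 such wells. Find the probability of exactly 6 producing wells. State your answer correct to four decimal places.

0.0886

X ~ Binomial(n=13, p=0.285714).
P(X=6) = C(13,6) · p^6 · (1−p)^7
= 1716 · 0.00054399 · 0.094865 = 0.088555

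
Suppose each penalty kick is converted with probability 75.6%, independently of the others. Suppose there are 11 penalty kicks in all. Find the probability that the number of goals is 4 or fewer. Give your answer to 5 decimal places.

0.00655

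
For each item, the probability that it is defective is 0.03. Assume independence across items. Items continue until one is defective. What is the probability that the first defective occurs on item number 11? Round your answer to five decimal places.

0.02212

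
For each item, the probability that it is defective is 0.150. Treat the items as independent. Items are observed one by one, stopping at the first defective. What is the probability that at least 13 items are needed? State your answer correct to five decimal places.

Y = number of items to the first success; geometric, p = 0.15.
P(Y > 12) = P(first 12 all fail) = (1−p)^12 = 0.1422418

0.14224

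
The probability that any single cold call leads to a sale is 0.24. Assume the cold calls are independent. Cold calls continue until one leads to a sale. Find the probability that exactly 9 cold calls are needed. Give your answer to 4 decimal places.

Geometric (trials to first success), p = 0.24.
P(Y = 9) = (1−p)^8 · p = 0.1113 · 0.24 = 0.026713

0.0267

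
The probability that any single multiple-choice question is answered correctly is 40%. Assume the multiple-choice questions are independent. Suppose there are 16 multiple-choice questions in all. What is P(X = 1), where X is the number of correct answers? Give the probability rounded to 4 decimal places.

0.0030

X ~ Binomial(n=16, p=0.40).
P(X=1) = C(16,1) · p^1 · (1−p)^15
= 16 · 0.4 · 0.00047018 = 0.003009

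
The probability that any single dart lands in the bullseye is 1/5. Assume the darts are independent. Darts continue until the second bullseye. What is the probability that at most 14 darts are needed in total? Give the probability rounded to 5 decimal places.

Finishing within 14 darts ⇔ at least 2 successes in the first 14. With X ~ Binomial(14, 0.20), P(Y ≤ 14) = 1 − P(X ≤ 1).
  k=0: C(14,0)·0.20^0·0.80^14 = 0.0439805
  k=1: C(14,1)·0.20^1·0.80^13 = 0.1539316
1 − 0.1979121 = 0.8020879

0.80209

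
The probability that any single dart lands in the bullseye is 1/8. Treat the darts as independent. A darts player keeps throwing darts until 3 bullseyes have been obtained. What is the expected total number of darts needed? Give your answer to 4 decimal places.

24.0000

Y = total darts until the third success; negative binomial with r=3, p=0.125.
E[Y] = r / p = 3 / 0.125 = 24.000000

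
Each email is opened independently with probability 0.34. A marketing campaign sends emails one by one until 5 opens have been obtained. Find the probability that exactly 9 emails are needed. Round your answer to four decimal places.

0.0603

Y = trial on which the fifth success occurs; negative binomial, r=5, p=0.34.
P(Y=9) = C(8,4) · p^5 · (1−p)^4
= 70 · 0.0045435 · 0.18975 = 0.060349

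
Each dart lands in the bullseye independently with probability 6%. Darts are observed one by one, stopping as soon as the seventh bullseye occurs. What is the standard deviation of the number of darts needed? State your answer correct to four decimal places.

Y = total darts until the seventh success; negative binomial with r=7, p=0.06.
SD(Y) = √[r(1−p)/p²] = √(1827.777778) = 42.752518

42.7525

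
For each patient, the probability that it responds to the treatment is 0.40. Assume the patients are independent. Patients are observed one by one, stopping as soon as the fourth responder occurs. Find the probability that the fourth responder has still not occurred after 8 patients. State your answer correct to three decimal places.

0.594

Needing more than 8 patients ⇔ fewer than 4 successes in the first 8. With X ~ Binomial(8, 0.40), P(Y > 8) = P(X ≤ 3).
  k=0: C(8,0)·0.40^0·0.60^8 = 0.01680
  k=1: C(8,1)·0.40^1·0.60^7 = 0.08958
  k=2: C(8,2)·0.40^2·0.60^6 = 0.20902
  k=3: C(8,3)·0.40^3·0.60^5 = 0.27869
P(X ≤ 3) = 0.59409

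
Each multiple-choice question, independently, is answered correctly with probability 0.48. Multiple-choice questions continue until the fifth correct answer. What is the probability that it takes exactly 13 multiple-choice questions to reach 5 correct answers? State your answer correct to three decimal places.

0.067

Y = trial on which the fifth success occurs; negative binomial, r=5, p=0.48.
P(Y=13) = C(12,4) · p^5 · (1−p)^8
= 495 · 0.02548 · 0.005346 = 0.06743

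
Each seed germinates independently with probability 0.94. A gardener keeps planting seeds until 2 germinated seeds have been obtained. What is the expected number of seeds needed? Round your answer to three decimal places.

Y = total seeds until the second success; negative binomial with r=2, p=0.94.
E[Y] = r / p = 2 / 0.94 = 2.12766

2.128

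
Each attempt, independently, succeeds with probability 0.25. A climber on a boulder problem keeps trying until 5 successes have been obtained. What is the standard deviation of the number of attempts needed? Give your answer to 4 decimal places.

7.7460

Y = total attempts until the fifth success; negative binomial with r=5, p=0.25.
SD(Y) = √[r(1−p)/p²] = √(60.000000) = 7.745967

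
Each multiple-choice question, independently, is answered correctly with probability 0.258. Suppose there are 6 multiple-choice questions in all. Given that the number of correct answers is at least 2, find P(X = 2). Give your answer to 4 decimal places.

0.6241

X ~ Binomial(6, 0.258). Want P(X=2 | X≥2) = P(X=2) / P(X≥2).
P(X=2) = C(6,2)·0.258^2·0.742^4 = 0.302654
P(X≥2) = 1 − 0.166887 − 0.348169 = 0.484943
Ratio = 0.302654 / 0.484943 = 0.624102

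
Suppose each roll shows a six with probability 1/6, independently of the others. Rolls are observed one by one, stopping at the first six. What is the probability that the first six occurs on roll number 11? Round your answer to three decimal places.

Geometric (trials to first success), p = 0.166667.
P(Y = 11) = (1−p)^10 · p = 0.16151 · 0.166667 = 0.02692

0.027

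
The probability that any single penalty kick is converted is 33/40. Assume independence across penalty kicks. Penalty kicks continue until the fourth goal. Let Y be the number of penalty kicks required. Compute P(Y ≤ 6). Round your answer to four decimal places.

0.9294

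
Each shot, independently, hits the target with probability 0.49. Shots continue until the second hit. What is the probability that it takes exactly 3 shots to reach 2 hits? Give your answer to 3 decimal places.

Y = trial on which the second success occurs; negative binomial, r=2, p=0.49.
P(Y=3) = C(2,1) · p^2 · (1−p)^1
= 2 · 0.2401 · 0.51 = 0.24490

0.245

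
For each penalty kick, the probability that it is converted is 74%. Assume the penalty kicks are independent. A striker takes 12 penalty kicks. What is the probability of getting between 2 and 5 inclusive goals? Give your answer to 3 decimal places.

0.018

X ~ Binomial(12, 0.74); P(2 ≤ X ≤ 5) = Σ C(12,k) p^k (1−p)^(12−k) over k:
  k=2: C(12,2)·0.74^2·0.26^10 = 0.00005
  k=3: C(12,3)·0.74^3·0.26^9 = 0.00048
  k=4: C(12,4)·0.74^4·0.26^8 = 0.00310
  k=5: C(12,5)·0.74^5·0.26^7 = 0.01412
Total = 0.01775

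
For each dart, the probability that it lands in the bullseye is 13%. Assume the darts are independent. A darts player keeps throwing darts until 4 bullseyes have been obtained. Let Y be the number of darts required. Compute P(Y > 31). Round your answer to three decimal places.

Needing more than 31 darts ⇔ fewer than 4 successes in the first 31. With X ~ Binomial(31, 0.13), P(Y > 31) = P(X ≤ 3).
  k=0: C(31,0)·0.13^0·0.87^31 = 0.01334
  k=1: C(31,1)·0.13^1·0.87^30 = 0.06178
  k=2: C(31,2)·0.13^2·0.87^29 = 0.13848
  k=3: C(31,3)·0.13^3·0.87^28 = 0.20003
P(X ≤ 3) = 0.41364

0.414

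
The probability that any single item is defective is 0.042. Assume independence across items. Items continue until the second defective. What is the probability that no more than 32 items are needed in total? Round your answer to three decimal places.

0.391

Finishing within 32 items ⇔ at least 2 successes in the first 32. With X ~ Binomial(32, 0.042), P(Y ≤ 32) = 1 − P(X ≤ 1).
  k=0: C(32,0)·0.042^0·0.958^32 = 0.25334
  k=1: C(32,1)·0.042^1·0.958^31 = 0.35541
1 − 0.60875 = 0.39125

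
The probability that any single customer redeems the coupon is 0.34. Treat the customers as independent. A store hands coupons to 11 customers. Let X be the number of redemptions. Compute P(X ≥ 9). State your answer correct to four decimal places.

X ~ Binomial(11, 0.34); P(X ≥ 9) = Σ C(11,k) p^k (1−p)^(11−k) over k:
  k=9: C(11,9)·0.34^9·0.66^2 = 0.001455
  k=10: C(11,10)·0.34^10·0.66^1 = 0.000150
  k=11: C(11,11)·0.34^11·0.66^0 = 0.000007
Total = 0.001612

0.0016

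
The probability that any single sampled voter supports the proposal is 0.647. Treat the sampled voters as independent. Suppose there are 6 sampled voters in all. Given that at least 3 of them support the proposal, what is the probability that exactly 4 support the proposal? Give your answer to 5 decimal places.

X ~ Binomial(6, 0.647). Want P(X=4 | X≥3) = P(X=4) / P(X≥3).
P(X=4) = C(6,4)·0.647^4·0.353^2 = 0.3275351
P(X≥3) = 1 − 0.0019349 − 0.0212779 − 0.0974987 = 0.8792886
Ratio = 0.3275351 / 0.8792886 = 0.3725001

0.37250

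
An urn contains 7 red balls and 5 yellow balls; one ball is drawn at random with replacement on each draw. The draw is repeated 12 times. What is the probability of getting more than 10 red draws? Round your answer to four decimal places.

0.0149

X ~ Binomial(12, 0.583333); P(X ≥ 11) = Σ C(12,k) p^k (1−p)^(12−k) over k:
  k=11: C(12,11)·0.583333^11·0.416667^1 = 0.013306
  k=12: C(12,12)·0.583333^12·0.416667^0 = 0.001552
Total = 0.014859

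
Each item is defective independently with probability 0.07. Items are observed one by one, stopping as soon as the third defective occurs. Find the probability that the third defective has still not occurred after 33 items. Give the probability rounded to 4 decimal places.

0.5905

Needing more than 33 items ⇔ fewer than 3 successes in the first 33. With X ~ Binomial(33, 0.07), P(Y > 33) = P(X ≤ 2).
  k=0: C(33,0)·0.07^0·0.93^33 = 0.091188
  k=1: C(33,1)·0.07^1·0.93^32 = 0.226499
  k=2: C(33,2)·0.07^2·0.93^31 = 0.272773
P(X ≤ 2) = 0.590460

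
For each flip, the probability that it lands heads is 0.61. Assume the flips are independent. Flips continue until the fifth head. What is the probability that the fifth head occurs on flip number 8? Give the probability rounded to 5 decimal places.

Y = trial on which the fifth success occurs; negative binomial, r=5, p=0.61.
P(Y=8) = C(7,4) · p^5 · (1−p)^3
= 35 · 0.08446 · 0.059319 = 0.1753521

0.17535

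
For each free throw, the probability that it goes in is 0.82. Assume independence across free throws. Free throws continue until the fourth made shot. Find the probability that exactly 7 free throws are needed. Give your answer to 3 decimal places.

0.053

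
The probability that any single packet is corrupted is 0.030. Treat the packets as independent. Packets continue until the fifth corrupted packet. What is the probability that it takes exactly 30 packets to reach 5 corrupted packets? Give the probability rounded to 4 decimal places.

0.0003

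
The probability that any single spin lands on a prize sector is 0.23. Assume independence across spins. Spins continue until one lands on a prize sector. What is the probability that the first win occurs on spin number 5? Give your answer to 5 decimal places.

0.08085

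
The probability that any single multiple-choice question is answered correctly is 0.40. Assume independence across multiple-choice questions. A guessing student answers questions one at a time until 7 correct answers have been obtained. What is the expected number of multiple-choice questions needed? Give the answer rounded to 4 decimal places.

17.5000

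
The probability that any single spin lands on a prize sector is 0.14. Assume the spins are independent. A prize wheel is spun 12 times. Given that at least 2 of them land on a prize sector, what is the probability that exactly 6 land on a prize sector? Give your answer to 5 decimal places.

0.00545

X ~ Binomial(12, 0.14). Want P(X=6 | X≥2) = P(X=6) / P(X≥2).
P(X=6) = C(12,6)·0.14^6·0.86^6 = 0.0028147
P(X≥2) = 1 − 0.1636746 − 0.3197365 = 0.5165888
Ratio = 0.0028147 / 0.5165888 = 0.0054486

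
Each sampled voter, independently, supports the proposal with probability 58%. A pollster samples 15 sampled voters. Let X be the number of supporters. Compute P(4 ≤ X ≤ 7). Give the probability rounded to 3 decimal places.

X ~ Binomial(15, 0.58); P(4 ≤ X ≤ 7) = Σ C(15,k) p^k (1−p)^(15−k) over k:
  k=4: C(15,4)·0.58^4·0.42^11 = 0.01108
  k=5: C(15,5)·0.58^5·0.42^10 = 0.03367
  k=6: C(15,6)·0.58^6·0.42^9 = 0.07748
  k=7: C(15,7)·0.58^7·0.42^8 = 0.13757
Total = 0.25981

0.260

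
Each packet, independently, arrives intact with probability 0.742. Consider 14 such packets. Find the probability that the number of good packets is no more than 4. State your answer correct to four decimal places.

0.0005

X ~ Binomial(14, 0.742); P(X ≤ 4) = Σ C(14,k) p^k (1−p)^(14−k) over k:
  k=0: C(14,0)·0.742^0·0.258^14 = 0.000000
  k=1: C(14,1)·0.742^1·0.258^13 = 0.000000
  k=2: C(14,2)·0.742^2·0.258^12 = 0.000004
  k=3: C(14,3)·0.742^3·0.258^11 = 0.000050
  k=4: C(14,4)·0.742^4·0.258^10 = 0.000397
Total = 0.000451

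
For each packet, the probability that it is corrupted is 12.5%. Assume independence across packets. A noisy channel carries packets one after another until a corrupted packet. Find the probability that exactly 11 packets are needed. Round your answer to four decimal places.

0.0329

Geometric (trials to first success), p = 0.125.
P(Y = 11) = (1−p)^10 · p = 0.26308 · 0.125 = 0.032884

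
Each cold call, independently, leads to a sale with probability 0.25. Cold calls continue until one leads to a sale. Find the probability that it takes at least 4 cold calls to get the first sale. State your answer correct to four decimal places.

0.4219

Y = number of cold calls to the first success; geometric, p = 0.25.
P(Y > 3) = P(first 3 all fail) = (1−p)^3 = 0.421875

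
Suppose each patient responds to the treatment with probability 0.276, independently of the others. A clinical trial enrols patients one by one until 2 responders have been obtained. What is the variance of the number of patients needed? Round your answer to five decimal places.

Y = total patients until the second success; negative binomial with r=2, p=0.276.
Var(Y) = r(1−p)/p² = 2·0.724 / 0.276² = 19.0086116

19.00861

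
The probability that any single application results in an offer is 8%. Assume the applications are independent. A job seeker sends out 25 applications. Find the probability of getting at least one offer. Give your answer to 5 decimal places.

0.87564

P(at least one) = 1 − P(none) = 1 − (1 − 0.08)^25
= 1 − 0.1243643 = 0.8756357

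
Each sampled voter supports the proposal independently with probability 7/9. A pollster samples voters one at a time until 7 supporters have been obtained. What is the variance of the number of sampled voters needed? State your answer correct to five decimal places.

2.57143

Y = total sampled voters until the seventh success; negative binomial with r=7, p=0.777778.
Var(Y) = r(1−p)/p² = 7·0.222222 / 0.777778² = 2.5714286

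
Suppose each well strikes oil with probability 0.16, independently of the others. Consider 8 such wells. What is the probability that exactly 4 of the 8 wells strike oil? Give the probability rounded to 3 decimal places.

0.023

X ~ Binomial(n=8, p=0.16).
P(X=4) = C(8,4) · p^4 · (1−p)^4
= 70 · 0.00065536 · 0.49787 = 0.02284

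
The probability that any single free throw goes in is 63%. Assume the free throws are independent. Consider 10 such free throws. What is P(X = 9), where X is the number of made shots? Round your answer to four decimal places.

0.0578

X ~ Binomial(n=10, p=0.63).
P(X=9) = C(10,9) · p^9 · (1−p)^1
= 10 · 0.015634 · 0.37 = 0.057845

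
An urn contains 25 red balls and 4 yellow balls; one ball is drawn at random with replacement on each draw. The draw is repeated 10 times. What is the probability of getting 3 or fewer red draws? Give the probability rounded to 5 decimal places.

X ~ Binomial(10, 0.862069); P(X ≤ 3) = Σ C(10,k) p^k (1−p)^(10−k) over k:
  k=0: C(10,0)·0.862069^0·0.137931^10 = 0.0000000
  k=1: C(10,1)·0.862069^1·0.137931^9 = 0.0000002
  k=2: C(10,2)·0.862069^2·0.137931^8 = 0.0000044
  k=3: C(10,3)·0.862069^3·0.137931^7 = 0.0000730
Total = 0.0000776

0.00008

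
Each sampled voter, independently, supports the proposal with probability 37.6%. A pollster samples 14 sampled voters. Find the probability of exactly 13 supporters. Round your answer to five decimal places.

0.00003

X ~ Binomial(n=14, p=0.376).
P(X=13) = C(14,13) · p^13 · (1−p)^1
= 14 · 3.0022e-06 · 0.624 = 0.0000262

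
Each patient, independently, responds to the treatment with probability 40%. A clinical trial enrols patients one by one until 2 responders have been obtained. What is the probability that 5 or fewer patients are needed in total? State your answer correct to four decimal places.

0.6630

Finishing within 5 patients ⇔ at least 2 successes in the first 5. With X ~ Binomial(5, 0.40), P(Y ≤ 5) = 1 − P(X ≤ 1).
  k=0: C(5,0)·0.40^0·0.60^5 = 0.077760
  k=1: C(5,1)·0.40^1·0.60^4 = 0.259200
1 − 0.336960 = 0.663040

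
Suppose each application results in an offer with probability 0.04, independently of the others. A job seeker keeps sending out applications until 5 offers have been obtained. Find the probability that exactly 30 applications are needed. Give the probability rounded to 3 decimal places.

0.001

Y = trial on which the fifth success occurs; negative binomial, r=5, p=0.04.
P(Y=30) = C(29,4) · p^5 · (1−p)^25
= 23751 · 1.024e-07 · 0.3604 = 0.00088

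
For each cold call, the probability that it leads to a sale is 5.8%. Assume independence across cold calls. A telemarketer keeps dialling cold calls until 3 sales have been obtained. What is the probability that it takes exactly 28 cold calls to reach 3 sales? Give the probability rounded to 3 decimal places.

0.015

Y = trial on which the third success occurs; negative binomial, r=3, p=0.058.
P(Y=28) = C(27,2) · p^3 · (1−p)^25
= 351 · 0.00019511 · 0.22453 = 0.01538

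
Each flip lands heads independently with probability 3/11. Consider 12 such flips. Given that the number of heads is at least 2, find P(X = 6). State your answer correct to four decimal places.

X ~ Binomial(12, 0.272727). Want P(X=6 | X≥2) = P(X=6) / P(X≥2).
P(X=6) = C(12,6)·0.272727^6·0.727273^6 = 0.056264
P(X≥2) = 1 − 0.021896 − 0.098533 = 0.879571
Ratio = 0.056264 / 0.879571 = 0.063967

0.0640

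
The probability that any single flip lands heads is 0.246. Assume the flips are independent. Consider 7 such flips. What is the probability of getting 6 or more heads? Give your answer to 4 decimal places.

X ~ Binomial(7, 0.246); P(X ≥ 6) = Σ C(7,k) p^k (1−p)^(7−k) over k:
  k=6: C(7,6)·0.246^6·0.754^1 = 0.001170
  k=7: C(7,7)·0.246^7·0.754^0 = 0.000055
Total = 0.001224

0.0012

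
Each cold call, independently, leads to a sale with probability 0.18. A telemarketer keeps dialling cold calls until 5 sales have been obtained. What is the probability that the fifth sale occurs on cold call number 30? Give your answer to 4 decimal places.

0.0314

Y = trial on which the fifth success occurs; negative binomial, r=5, p=0.18.
P(Y=30) = C(29,4) · p^5 · (1−p)^25
= 23751 · 0.00018896 · 0.007004 = 0.031433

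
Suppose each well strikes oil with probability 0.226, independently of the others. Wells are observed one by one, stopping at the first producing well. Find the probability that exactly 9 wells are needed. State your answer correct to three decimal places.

Geometric (trials to first success), p = 0.226.
P(Y = 9) = (1−p)^8 · p = 0.1288 · 0.226 = 0.02911

0.029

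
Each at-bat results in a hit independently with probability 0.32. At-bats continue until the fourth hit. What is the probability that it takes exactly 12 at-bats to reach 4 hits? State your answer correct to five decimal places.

0.07910

Y = trial on which the fourth success occurs; negative binomial, r=4, p=0.32.
P(Y=12) = C(11,3) · p^4 · (1−p)^8
= 165 · 0.010486 · 0.045716 = 0.0790961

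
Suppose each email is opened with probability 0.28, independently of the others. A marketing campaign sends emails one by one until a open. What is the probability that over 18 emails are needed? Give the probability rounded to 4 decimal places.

Y = number of emails to the first success; geometric, p = 0.28.
P(Y > 18) = P(first 18 all fail) = (1−p)^18 = 0.002704

0.0027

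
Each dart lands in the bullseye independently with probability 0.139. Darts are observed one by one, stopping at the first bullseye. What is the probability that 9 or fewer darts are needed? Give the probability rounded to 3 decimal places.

0.740

Y = number of darts to the first success; geometric, p = 0.139.
P(Y ≤ 9) = 1 − (1−p)^9 = 1 − 0.26003 = 0.73997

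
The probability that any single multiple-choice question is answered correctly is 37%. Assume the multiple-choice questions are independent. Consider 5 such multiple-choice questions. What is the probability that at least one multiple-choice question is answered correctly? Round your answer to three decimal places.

P(at least one) = 1 − P(none) = 1 − (1 − 0.37)^5
= 1 − 0.09924 = 0.90076

0.901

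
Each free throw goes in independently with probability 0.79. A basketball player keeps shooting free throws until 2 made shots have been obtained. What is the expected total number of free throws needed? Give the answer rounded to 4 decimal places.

2.5316

Y = total free throws until the second success; negative binomial with r=2, p=0.79.
E[Y] = r / p = 2 / 0.79 = 2.531646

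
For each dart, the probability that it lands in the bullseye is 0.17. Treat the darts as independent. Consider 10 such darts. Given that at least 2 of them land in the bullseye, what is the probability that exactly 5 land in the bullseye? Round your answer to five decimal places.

0.02674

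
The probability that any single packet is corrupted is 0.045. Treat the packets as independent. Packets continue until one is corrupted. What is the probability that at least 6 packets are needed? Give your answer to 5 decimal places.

Y = number of packets to the first success; geometric, p = 0.045.
P(Y > 5) = P(first 5 all fail) = (1−p)^5 = 0.7943591

0.79436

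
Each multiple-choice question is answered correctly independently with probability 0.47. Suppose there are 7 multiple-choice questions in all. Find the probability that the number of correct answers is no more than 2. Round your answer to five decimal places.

0.27866

X ~ Binomial(7, 0.47); P(X ≤ 2) = Σ C(7,k) p^k (1−p)^(7−k) over k:
  k=0: C(7,0)·0.47^0·0.53^7 = 0.0117471
  k=1: C(7,1)·0.47^1·0.53^6 = 0.0729207
  k=2: C(7,2)·0.47^2·0.53^5 = 0.1939967
Total = 0.2786646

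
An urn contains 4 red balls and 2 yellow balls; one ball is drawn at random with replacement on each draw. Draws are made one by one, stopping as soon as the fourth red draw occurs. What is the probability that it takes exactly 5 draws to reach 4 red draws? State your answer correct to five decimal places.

0.26337

Y = trial on which the fourth success occurs; negative binomial, r=4, p=0.666667.
P(Y=5) = C(4,3) · p^4 · (1−p)^1
= 4 · 0.19753 · 0.33333 = 0.2633745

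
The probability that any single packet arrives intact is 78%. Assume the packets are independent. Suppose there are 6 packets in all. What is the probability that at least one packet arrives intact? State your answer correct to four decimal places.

P(at least one) = 1 − P(none) = 1 − (1 − 0.78)^6
= 1 − 0.000113 = 0.999887

0.9999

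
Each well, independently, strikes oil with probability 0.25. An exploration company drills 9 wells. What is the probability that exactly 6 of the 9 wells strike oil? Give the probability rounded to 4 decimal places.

0.0087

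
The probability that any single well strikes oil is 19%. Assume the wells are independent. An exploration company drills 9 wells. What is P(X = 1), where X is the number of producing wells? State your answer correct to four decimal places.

0.3169

X ~ Binomial(n=9, p=0.19).
P(X=1) = C(9,1) · p^1 · (1−p)^8
= 9 · 0.19 · 0.1853 = 0.316866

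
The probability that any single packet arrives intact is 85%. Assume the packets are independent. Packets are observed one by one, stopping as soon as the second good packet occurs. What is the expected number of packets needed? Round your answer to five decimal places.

Y = total packets until the second success; negative binomial with r=2, p=0.85.
E[Y] = r / p = 2 / 0.85 = 2.3529412

2.35294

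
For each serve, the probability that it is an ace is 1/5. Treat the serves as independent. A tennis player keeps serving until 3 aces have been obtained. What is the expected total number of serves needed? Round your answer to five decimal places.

15.00000

Y = total serves until the third success; negative binomial with r=3, p=0.20.
E[Y] = r / p = 3 / 0.20 = 15.0000000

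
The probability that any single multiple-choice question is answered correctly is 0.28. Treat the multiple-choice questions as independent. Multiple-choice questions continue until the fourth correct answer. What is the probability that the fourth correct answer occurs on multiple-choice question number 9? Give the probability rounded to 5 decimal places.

0.06660

Y = trial on which the fourth success occurs; negative binomial, r=4, p=0.28.
P(Y=9) = C(8,3) · p^4 · (1−p)^5
= 56 · 0.0061466 · 0.19349 = 0.0666013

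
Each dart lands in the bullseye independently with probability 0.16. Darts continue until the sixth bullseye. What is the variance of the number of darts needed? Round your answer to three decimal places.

Y = total darts until the sixth success; negative binomial with r=6, p=0.16.
Var(Y) = r(1−p)/p² = 6·0.84 / 0.16² = 196.87500

196.875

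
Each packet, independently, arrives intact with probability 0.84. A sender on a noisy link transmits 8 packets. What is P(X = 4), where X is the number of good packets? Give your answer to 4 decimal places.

0.0228

X ~ Binomial(n=8, p=0.84).
P(X=4) = C(8,4) · p^4 · (1−p)^4
= 70 · 0.49787 · 0.00065536 = 0.022840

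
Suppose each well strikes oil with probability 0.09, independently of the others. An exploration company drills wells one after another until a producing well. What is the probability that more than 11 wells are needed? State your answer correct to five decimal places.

0.35437

Y = number of wells to the first success; geometric, p = 0.09.
P(Y > 11) = P(first 11 all fail) = (1−p)^11 = 0.3543687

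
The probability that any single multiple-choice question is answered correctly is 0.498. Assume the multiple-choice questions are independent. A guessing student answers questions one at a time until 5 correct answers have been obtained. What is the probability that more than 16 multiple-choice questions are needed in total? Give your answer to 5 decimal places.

0.03976

Needing more than 16 multiple-choice questions ⇔ fewer than 5 successes in the first 16. With X ~ Binomial(16, 0.498), P(Y > 16) = P(X ≤ 4).
  k=0: C(16,0)·0.498^0·0.502^16 = 0.0000163
  k=1: C(16,1)·0.498^1·0.502^15 = 0.0002582
  k=2: C(16,2)·0.498^2·0.502^14 = 0.0019208
  k=3: C(16,3)·0.498^3·0.502^13 = 0.0088925
  k=4: C(16,4)·0.498^4·0.502^12 = 0.0286704
P(X ≤ 4) = 0.0397582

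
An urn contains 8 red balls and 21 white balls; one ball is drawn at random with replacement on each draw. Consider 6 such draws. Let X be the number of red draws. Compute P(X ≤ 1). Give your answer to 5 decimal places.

0.47376

X ~ Binomial(6, 0.275862); P(X ≤ 1) = Σ C(6,k) p^k (1−p)^(6−k) over k:
  k=0: C(6,0)·0.275862^0·0.724138^6 = 0.1441876
  k=1: C(6,1)·0.275862^1·0.724138^5 = 0.3295716
Total = 0.4737591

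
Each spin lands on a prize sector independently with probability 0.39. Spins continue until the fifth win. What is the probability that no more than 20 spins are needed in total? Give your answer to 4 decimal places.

0.9390

Finishing within 20 spins ⇔ at least 5 successes in the first 20. With X ~ Binomial(20, 0.39), P(Y ≤ 20) = 1 − P(X ≤ 4).
  k=0: C(20,0)·0.39^0·0.61^20 = 0.000051
  k=1: C(20,1)·0.39^1·0.61^19 = 0.000651
  k=2: C(20,2)·0.39^2·0.61^18 = 0.003952
  k=3: C(20,3)·0.39^3·0.61^17 = 0.015160
  k=4: C(20,4)·0.39^4·0.61^16 = 0.041194
1 − 0.061007 = 0.938993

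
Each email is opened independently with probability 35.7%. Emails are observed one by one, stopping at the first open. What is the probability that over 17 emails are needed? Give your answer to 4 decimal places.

0.0005

Y = number of emails to the first success; geometric, p = 0.357.
P(Y > 17) = P(first 17 all fail) = (1−p)^17 = 0.000549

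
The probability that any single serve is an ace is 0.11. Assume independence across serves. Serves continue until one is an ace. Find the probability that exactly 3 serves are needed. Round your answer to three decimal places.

0.087

Geometric (trials to first success), p = 0.11.
P(Y = 3) = (1−p)^2 · p = 0.7921 · 0.11 = 0.08713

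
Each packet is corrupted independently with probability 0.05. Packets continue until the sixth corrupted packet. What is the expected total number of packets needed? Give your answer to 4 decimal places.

120.0000

Y = total packets until the sixth success; negative binomial with r=6, p=0.05.
E[Y] = r / p = 6 / 0.05 = 120.000000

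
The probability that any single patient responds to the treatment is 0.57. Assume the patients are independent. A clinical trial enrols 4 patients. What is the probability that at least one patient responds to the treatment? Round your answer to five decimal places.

0.96581

P(at least one) = 1 − P(none) = 1 − (1 − 0.57)^4
= 1 − 0.0341880 = 0.9658120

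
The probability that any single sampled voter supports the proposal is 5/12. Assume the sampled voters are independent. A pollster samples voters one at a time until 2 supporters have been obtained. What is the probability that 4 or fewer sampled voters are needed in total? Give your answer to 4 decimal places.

0.5534

Finishing within 4 sampled voters ⇔ at least 2 successes in the first 4. With X ~ Binomial(4, 0.416667), P(Y ≤ 4) = 1 − P(X ≤ 1).
  k=0: C(4,0)·0.416667^0·0.583333^4 = 0.115789
  k=1: C(4,1)·0.416667^1·0.583333^3 = 0.330826
1 − 0.446615 = 0.553385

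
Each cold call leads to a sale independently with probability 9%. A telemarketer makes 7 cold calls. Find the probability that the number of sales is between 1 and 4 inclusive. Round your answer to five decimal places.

X ~ Binomial(7, 0.09); P(1 ≤ X ≤ 4) = Σ C(7,k) p^k (1−p)^(7−k) over k:
  k=1: C(7,1)·0.09^1·0.91^6 = 0.3577576
  k=2: C(7,2)·0.09^2·0.91^5 = 0.1061479
  k=3: C(7,3)·0.09^3·0.91^4 = 0.0174969
  k=4: C(7,4)·0.09^4·0.91^3 = 0.0017305
Total = 0.4831329

0.48313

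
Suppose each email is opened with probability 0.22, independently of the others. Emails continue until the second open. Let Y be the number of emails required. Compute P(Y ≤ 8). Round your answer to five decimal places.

Finishing within 8 emails ⇔ at least 2 successes in the first 8. With X ~ Binomial(8, 0.22), P(Y ≤ 8) = 1 − P(X ≤ 1).
  k=0: C(8,0)·0.22^0·0.78^8 = 0.1370114
  k=1: C(8,1)·0.22^1·0.78^7 = 0.3091540
1 − 0.4461654 = 0.5538346

0.55383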